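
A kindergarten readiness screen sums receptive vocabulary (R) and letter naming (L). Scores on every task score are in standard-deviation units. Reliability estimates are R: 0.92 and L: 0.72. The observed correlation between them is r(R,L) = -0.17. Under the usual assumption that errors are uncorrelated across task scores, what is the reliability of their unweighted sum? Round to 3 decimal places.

0.783

Var(R+L) = 2 + 2·[(-0.17)] = 2 − 0.34 = 1.66.
Under uncorrelated errors the observed covariances equal the true-score covariances, so only the own-variance terms attenuate.
True-score variance = [0.92 + 0.72] − 0.34 = 1.64 − 0.34 = 1.3.
Reliability = 1.3 / 1.66 = 0.783.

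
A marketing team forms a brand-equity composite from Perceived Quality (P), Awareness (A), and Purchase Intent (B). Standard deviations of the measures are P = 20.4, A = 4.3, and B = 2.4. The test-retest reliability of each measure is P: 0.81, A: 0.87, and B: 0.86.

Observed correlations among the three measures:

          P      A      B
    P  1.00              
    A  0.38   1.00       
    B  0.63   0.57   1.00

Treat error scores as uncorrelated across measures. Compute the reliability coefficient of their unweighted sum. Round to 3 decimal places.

Var(P+A+B) = 20.4² + 4.3² + 2.4² + 2·[20.4·4.3·0.38 + 20.4·2.4·0.63 + 4.3·2.4·0.57] = 440.41 + 140.122 = 580.532.
Under uncorrelated errors the observed covariances equal the true-score covariances, so only the own-variance terms attenuate.
True-score variance = [20.4²·0.81 + 4.3²·0.87 + 2.4²·0.86] + 140.122 = 358.13 + 140.122 = 498.251.
Reliability = 498.251 / 580.532 = 0.858.

0.858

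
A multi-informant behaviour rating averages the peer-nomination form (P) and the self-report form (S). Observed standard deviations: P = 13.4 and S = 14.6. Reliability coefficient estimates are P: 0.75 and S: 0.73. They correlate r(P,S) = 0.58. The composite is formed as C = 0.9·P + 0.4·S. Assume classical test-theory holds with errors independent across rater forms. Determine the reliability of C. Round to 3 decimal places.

0.826

Var(C) = 0.9²·13.4² + 0.4²·14.6² + 2·[0.36·13.4·14.6·0.58] = 179.549 + 81.6993 = 261.248.
Because errors are independent across components, Cov(Tᵢ,Tⱼ) = Cov(Xᵢ,Xⱼ); the off-diagonal part of the true-score variance is the same as above.
True-score variance = [0.9²·13.4²·0.75 + 0.4²·14.6²·0.73] + 81.6993 = 133.98 + 81.6993 = 215.679.
Reliability = 215.679 / 261.248 = 0.826.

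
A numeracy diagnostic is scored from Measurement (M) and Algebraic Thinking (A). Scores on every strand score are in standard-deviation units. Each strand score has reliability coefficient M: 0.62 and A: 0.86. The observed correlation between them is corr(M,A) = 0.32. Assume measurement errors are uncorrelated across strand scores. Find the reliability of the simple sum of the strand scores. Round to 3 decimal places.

Var(M+A) = 2 + 2·[0.32] = 2 + 0.64 = 2.64.
Because errors are independent across components, Cov(Tᵢ,Tⱼ) = Cov(Xᵢ,Xⱼ); the off-diagonal part of the true-score variance is the same as above.
True-score variance = [0.62 + 0.86] + 0.64 = 1.48 + 0.64 = 2.12.
Reliability = 2.12 / 2.64 = 0.803.

0.803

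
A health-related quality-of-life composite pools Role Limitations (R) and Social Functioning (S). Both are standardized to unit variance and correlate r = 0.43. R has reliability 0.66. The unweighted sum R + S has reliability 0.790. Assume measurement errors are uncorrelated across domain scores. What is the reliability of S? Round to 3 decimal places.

0.739

Var(R+S) = 2 + 2·0.43 = 2.860.
True-score variance = ρ_R + ρ_S + 2·0.43, so 0.790 = (0.66 + ρ_S + 0.86) / 2.860.
ρ_S = 0.790·2.860 − 0.66 − 0.86 = 0.739.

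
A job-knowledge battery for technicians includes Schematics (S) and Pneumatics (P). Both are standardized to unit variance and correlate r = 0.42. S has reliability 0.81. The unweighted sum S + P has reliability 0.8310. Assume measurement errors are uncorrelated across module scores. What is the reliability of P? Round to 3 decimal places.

Var(S+P) = 2 + 2·0.42 = 2.840.
True-score variance = ρ_S + ρ_P + 2·0.42, so 0.8310 = (0.81 + ρ_P + 0.84) / 2.840.
ρ_P = 0.8310·2.840 − 0.81 − 0.84 = 0.710.

0.710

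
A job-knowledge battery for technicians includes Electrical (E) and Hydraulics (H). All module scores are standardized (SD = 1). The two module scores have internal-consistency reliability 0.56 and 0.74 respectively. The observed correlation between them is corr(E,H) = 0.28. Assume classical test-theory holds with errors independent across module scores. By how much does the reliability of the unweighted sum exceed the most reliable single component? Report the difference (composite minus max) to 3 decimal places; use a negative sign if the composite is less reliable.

Var(sum) = 2 + 0.56 = 2.56; true-score variance = 1.3 + 0.56 = 1.86; composite reliability = 0.7266.
Max component reliability = 0.7400.
Difference = 0.7266 − 0.7400 = -0.013.

-0.013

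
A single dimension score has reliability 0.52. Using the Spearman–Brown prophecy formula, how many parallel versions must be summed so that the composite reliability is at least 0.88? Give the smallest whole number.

k ≥ ρ*(1−ρ₁)/(ρ₁(1−ρ*)) = 0.88·0.48 / (0.52·0.12) = 6.769.
Smallest integer k = 7.

7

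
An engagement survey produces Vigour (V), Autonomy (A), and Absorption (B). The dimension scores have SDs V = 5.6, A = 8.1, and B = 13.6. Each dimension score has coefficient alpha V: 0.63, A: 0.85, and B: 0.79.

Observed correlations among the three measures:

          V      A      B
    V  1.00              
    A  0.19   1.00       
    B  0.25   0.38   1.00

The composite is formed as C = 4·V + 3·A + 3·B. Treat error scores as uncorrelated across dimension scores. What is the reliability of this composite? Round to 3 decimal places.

0.851

Var(C) = 4²·5.6² + 3²·8.1² + 3²·13.6² + 2·[12·5.6·8.1·0.19 + 12·5.6·13.6·0.25 + 9·8.1·13.6·0.38] = 2756.89 + 1417.3 = 4174.19.
Because errors are independent across components, Cov(Tᵢ,Tⱼ) = Cov(Xᵢ,Xⱼ); the off-diagonal part of the true-score variance is the same as above.
True-score variance = [4²·5.6²·0.63 + 3²·8.1²·0.85 + 3²·13.6²·0.79] + 1417.3 = 2133.09 + 1417.3 = 3550.39.
Reliability = 3550.39 / 4174.19 = 0.851.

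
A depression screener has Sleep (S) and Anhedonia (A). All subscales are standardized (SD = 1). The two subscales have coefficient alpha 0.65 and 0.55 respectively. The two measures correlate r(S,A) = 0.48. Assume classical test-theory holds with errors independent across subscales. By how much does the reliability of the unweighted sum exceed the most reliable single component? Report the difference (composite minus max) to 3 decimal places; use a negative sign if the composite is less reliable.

Var(sum) = 2 + 0.96 = 2.96; true-score variance = 1.2 + 0.96 = 2.16; composite reliability = 0.7297.
Max component reliability = 0.6500.
Difference = 0.7297 − 0.6500 = 0.080.

0.080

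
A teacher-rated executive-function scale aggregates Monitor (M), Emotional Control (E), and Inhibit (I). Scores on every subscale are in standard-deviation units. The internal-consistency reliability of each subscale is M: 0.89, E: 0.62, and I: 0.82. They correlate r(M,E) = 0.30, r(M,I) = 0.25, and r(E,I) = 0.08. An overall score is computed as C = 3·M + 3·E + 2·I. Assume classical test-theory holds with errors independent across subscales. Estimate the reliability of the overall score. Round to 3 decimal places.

Var(C) = 3² + 3² + 2² + 2·[9·0.30 + 6·0.25 + 6·0.08] = 22 + 9.36 = 31.36.
Under uncorrelated errors the observed covariances equal the true-score covariances, so only the own-variance terms attenuate.
True-score variance = [3²·0.89 + 3²·0.62 + 2²·0.82] + 9.36 = 16.87 + 9.36 = 26.23.
Reliability = 26.23 / 31.36 = 0.836.

0.836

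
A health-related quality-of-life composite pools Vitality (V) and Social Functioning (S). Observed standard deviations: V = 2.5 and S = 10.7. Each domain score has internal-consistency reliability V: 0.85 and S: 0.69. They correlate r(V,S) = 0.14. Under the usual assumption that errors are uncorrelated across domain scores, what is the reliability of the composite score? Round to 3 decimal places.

0.716

Var(V+S) = 2.5² + 10.7² + 2·[2.5·10.7·0.14] = 120.74 + 7.49 = 128.23.
With uncorrelated errors the cross-covariances are all true-score covariance, so they carry over unchanged; only the diagonal terms shrink to ρᵢσᵢ².
True-score variance = [2.5²·0.85 + 10.7²·0.69] + 7.49 = 84.3106 + 7.49 = 91.8006.
Reliability = 91.8006 / 128.23 = 0.716.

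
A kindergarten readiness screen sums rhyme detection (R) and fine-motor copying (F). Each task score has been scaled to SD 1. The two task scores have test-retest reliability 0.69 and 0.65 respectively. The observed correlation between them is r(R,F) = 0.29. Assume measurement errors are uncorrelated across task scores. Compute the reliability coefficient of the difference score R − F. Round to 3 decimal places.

Var(R−F) = 1 + 1 − 2·0.29 = 2 − 0.58 = 1.42.
Under uncorrelated errors the observed covariances equal the true-score covariances, so only the own-variance terms attenuate.
True-score variance = [0.69 + 0.65] − 0.58 = 1.34 − 0.58 = 0.76.
Reliability = 0.76 / 1.42 = 0.535.

0.535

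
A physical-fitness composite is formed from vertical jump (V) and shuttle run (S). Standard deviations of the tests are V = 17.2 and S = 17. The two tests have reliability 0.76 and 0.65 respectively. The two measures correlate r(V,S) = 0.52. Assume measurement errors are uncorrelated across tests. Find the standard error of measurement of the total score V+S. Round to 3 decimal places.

13.121

Var(total) = 584.84 + 304.096 = 888.936.
True-score variance = 412.688 + 304.096 = 716.784, so reliability = 0.8063.
Error variance = 888.936 − 716.784 = 172.152; SEM = √172.152 = 13.121.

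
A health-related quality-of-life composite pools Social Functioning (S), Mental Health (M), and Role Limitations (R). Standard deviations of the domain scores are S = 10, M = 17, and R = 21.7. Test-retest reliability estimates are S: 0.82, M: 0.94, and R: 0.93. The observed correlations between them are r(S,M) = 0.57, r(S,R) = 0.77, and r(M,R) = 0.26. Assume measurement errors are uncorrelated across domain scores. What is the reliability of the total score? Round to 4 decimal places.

0.9568

Var(S+M+R) = 10² + 17² + 21.7² + 2·[10·17·0.57 + 10·21.7·0.77 + 17·21.7·0.26] = 859.89 + 719.808 = 1579.7.
Under uncorrelated errors the observed covariances equal the true-score covariances, so only the own-variance terms attenuate.
True-score variance = [10²·0.82 + 17²·0.94 + 21.7²·0.93] + 719.808 = 791.588 + 719.808 = 1511.4.
Reliability = 1511.4 / 1579.7 = 0.9568.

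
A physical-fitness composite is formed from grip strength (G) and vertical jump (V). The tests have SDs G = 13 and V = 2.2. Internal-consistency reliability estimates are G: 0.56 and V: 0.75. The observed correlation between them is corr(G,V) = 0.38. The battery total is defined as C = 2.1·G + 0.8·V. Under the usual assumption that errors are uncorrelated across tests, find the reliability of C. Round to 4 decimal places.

0.5812

Var(C) = 2.1²·13² + 0.8²·2.2² + 2·[1.68·13·2.2·0.38] = 748.388 + 36.5165 = 784.904.
With uncorrelated errors the cross-covariances are all true-score covariance, so they carry over unchanged; only the diagonal terms shrink to ρᵢσᵢ².
True-score variance = [2.1²·13²·0.56 + 0.8²·2.2²·0.75] + 36.5165 = 419.686 + 36.5165 = 456.202.
Reliability = 456.202 / 784.904 = 0.5812.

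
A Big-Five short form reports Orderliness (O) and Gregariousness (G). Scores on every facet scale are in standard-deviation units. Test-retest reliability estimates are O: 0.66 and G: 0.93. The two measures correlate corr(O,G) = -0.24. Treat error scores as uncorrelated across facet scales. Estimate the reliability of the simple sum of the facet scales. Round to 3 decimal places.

0.730

Var(O+G) = 2 + 2·[(-0.24)] = 2 − 0.48 = 1.52.
Because errors are independent across components, Cov(Tᵢ,Tⱼ) = Cov(Xᵢ,Xⱼ); the off-diagonal part of the true-score variance is the same as above.
True-score variance = [0.66 + 0.93] − 0.48 = 1.59 − 0.48 = 1.11.
Reliability = 1.11 / 1.52 = 0.730.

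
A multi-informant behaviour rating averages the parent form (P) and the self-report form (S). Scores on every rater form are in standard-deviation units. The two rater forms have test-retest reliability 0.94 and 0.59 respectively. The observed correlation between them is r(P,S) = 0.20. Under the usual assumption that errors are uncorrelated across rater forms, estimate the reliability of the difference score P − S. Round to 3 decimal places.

Var(P−S) = 1 + 1 − 2·0.20 = 2 − 0.4 = 1.6.
With uncorrelated errors the cross-covariances are all true-score covariance, so they carry over unchanged; only the diagonal terms shrink to ρᵢσᵢ².
True-score variance = [0.94 + 0.59] − 0.4 = 1.53 − 0.4 = 1.13.
Reliability = 1.13 / 1.6 = 0.706.

0.706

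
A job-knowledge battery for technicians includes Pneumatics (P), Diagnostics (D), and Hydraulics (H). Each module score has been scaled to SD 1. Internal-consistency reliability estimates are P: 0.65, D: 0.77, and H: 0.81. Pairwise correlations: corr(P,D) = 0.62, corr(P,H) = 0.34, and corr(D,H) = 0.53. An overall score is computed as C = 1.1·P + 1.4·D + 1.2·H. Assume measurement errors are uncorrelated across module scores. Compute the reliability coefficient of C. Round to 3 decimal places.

0.875

Var(C) = 1.1² + 1.4² + 1.2² + 2·[1.54·0.62 + 1.32·0.34 + 1.68·0.53] = 4.61 + 4.588 = 9.198.
With uncorrelated errors the cross-covariances are all true-score covariance, so they carry over unchanged; only the diagonal terms shrink to ρᵢσᵢ².
True-score variance = [1.1²·0.65 + 1.4²·0.77 + 1.2²·0.81] + 4.588 = 3.4621 + 4.588 = 8.0501.
Reliability = 8.0501 / 9.198 = 0.875.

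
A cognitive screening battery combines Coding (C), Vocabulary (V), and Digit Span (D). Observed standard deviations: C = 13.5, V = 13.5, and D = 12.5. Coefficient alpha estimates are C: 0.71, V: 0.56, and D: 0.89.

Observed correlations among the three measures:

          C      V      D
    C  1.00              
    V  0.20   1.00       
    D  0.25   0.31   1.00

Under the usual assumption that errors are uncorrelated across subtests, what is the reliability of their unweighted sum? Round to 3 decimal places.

Var(C+V+D) = 13.5² + 13.5² + 12.5² + 2·[13.5·13.5·0.20 + 13.5·12.5·0.25 + 13.5·12.5·0.31] = 520.75 + 261.9 = 782.65.
Because errors are independent across components, Cov(Tᵢ,Tⱼ) = Cov(Xᵢ,Xⱼ); the off-diagonal part of the true-score variance is the same as above.
True-score variance = [13.5²·0.71 + 13.5²·0.56 + 12.5²·0.89] + 261.9 = 370.52 + 261.9 = 632.42.
Reliability = 632.42 / 782.65 = 0.808.

0.808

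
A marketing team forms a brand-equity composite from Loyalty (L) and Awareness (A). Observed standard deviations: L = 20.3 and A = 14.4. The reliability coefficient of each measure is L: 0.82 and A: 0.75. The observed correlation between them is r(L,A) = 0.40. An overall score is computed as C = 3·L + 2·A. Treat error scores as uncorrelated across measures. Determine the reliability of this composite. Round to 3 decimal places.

0.853

Var(C) = 3²·20.3² + 2²·14.4² + 2·[6·20.3·14.4·0.40] = 4538.25 + 1403.14 = 5941.39.
Under uncorrelated errors the observed covariances equal the true-score covariances, so only the own-variance terms attenuate.
True-score variance = [3²·20.3²·0.82 + 2²·14.4²·0.75] + 1403.14 = 3663.3 + 1403.14 = 5066.44.
Reliability = 5066.44 / 5941.39 = 0.853.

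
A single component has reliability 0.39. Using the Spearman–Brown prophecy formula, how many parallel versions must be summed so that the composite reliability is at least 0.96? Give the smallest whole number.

k ≥ ρ*(1−ρ₁)/(ρ₁(1−ρ*)) = 0.96·0.61 / (0.39·0.04) = 37.538.
Smallest integer k = 38.

38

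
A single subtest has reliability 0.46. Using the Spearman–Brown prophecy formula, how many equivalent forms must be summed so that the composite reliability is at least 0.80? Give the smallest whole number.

5

k ≥ ρ*(1−ρ₁)/(ρ₁(1−ρ*)) = 0.80·0.54 / (0.46·0.20) = 4.696.
Smallest integer k = 5.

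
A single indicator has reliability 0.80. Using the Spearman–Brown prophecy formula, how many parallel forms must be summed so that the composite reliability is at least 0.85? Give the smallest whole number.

2

k ≥ ρ*(1−ρ₁)/(ρ₁(1−ρ*)) = 0.85·0.20 / (0.80·0.15) = 1.417.
Smallest integer k = 2.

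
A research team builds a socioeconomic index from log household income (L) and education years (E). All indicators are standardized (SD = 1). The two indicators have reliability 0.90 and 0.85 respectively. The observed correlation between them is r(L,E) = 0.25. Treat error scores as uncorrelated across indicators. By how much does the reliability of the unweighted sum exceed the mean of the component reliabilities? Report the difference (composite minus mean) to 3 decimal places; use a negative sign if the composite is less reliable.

0.025

Var(sum) = 2 + 0.5 = 2.5; true-score variance = 1.75 + 0.5 = 2.25; composite reliability = 0.9000.
Mean component reliability = 0.8750.
Difference = 0.9000 − 0.8750 = 0.025.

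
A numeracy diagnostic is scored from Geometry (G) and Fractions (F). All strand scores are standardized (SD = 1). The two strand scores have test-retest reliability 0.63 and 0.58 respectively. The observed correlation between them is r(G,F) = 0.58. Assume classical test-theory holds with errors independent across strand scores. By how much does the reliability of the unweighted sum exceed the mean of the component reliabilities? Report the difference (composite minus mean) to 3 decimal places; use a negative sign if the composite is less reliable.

Var(sum) = 2 + 1.16 = 3.16; true-score variance = 1.21 + 1.16 = 2.37; composite reliability = 0.7500.
Mean component reliability = 0.6050.
Difference = 0.7500 − 0.6050 = 0.145.

0.145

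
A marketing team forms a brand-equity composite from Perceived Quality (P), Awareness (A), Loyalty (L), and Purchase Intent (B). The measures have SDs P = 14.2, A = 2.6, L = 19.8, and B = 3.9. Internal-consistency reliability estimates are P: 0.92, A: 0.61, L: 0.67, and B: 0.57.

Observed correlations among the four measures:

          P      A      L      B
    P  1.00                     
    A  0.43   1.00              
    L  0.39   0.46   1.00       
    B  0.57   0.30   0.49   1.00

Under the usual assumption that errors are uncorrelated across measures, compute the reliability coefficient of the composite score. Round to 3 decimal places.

0.854

Var(P+A+L+B) = 14.2² + 2.6² + 19.8² + 3.9² + 2·[14.2·2.6·0.43 + 14.2·19.8·0.39 + 14.2·3.9·0.57 + 2.6·19.8·0.46 + 2.6·3.9·0.30 + 19.8·3.9·0.49] = 615.65 + 443.31 = 1058.96.
Under uncorrelated errors the observed covariances equal the true-score covariances, so only the own-variance terms attenuate.
True-score variance = [14.2²·0.92 + 2.6²·0.61 + 19.8²·0.67 + 3.9²·0.57] + 443.31 = 460.969 + 443.31 = 904.279.
Reliability = 904.279 / 1058.96 = 0.854.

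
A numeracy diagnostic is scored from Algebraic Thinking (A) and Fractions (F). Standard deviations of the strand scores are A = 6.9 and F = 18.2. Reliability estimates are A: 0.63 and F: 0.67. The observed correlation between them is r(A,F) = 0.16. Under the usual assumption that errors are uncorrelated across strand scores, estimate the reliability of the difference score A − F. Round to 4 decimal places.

Var(A−F) = 6.9² + 18.2² − 2·6.9·18.2·0.16 = 378.85 − 40.1856 = 338.664.
Because errors are independent across components, Cov(Tᵢ,Tⱼ) = Cov(Xᵢ,Xⱼ); the off-diagonal part of the true-score variance is the same as above.
True-score variance = [6.9²·0.63 + 18.2²·0.67] − 40.1856 = 251.925 − 40.1856 = 211.739.
Reliability = 211.739 / 338.664 = 0.6252.

0.6252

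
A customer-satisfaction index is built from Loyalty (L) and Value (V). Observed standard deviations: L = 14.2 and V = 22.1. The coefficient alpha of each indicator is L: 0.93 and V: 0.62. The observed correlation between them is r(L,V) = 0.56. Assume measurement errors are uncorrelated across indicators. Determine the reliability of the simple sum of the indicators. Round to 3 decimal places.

Var(L+V) = 14.2² + 22.1² + 2·[14.2·22.1·0.56] = 690.05 + 351.478 = 1041.53.
With uncorrelated errors the cross-covariances are all true-score covariance, so they carry over unchanged; only the diagonal terms shrink to ρᵢσᵢ².
True-score variance = [14.2²·0.93 + 22.1²·0.62] + 351.478 = 490.339 + 351.478 = 841.818.
Reliability = 841.818 / 1041.53 = 0.808.

0.808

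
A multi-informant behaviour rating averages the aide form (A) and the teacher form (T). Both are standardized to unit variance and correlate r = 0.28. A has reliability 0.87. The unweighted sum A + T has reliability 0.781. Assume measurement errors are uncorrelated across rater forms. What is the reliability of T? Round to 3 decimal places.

Var(A+T) = 2 + 2·0.28 = 2.560.
True-score variance = ρ_A + ρ_T + 2·0.28, so 0.781 = (0.87 + ρ_T + 0.56) / 2.560.
ρ_T = 0.781·2.560 − 0.87 − 0.56 = 0.569.

0.569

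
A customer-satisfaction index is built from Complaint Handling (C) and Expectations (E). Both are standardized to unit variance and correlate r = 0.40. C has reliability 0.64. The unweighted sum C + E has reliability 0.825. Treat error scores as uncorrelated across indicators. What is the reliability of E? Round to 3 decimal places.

Var(C+E) = 2 + 2·0.40 = 2.800.
True-score variance = ρ_C + ρ_E + 2·0.40, so 0.825 = (0.64 + ρ_E + 0.80) / 2.800.
ρ_E = 0.825·2.800 − 0.64 − 0.80 = 0.870.

0.870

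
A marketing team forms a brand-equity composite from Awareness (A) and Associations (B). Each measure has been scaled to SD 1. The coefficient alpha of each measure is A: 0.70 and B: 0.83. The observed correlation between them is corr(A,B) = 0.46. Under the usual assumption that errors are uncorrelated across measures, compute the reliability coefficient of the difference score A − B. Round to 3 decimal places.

0.565

Var(A−B) = 1 + 1 − 2·0.46 = 2 − 0.92 = 1.08.
Under uncorrelated errors the observed covariances equal the true-score covariances, so only the own-variance terms attenuate.
True-score variance = [0.70 + 0.83] − 0.92 = 1.53 − 0.92 = 0.61.
Reliability = 0.61 / 1.08 = 0.565.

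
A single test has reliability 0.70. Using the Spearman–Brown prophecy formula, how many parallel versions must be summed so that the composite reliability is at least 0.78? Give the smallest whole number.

2

k ≥ ρ*(1−ρ₁)/(ρ₁(1−ρ*)) = 0.78·0.30 / (0.70·0.22) = 1.519.
Smallest integer k = 2.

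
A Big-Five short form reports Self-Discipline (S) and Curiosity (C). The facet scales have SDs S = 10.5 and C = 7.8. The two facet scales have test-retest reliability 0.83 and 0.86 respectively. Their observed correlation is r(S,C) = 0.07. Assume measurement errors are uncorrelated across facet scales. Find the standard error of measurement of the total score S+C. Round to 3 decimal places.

5.221

Var(total) = 171.09 + 11.466 = 182.556.
True-score variance = 143.83 + 11.466 = 155.296, so reliability = 0.8507.
Error variance = 182.556 − 155.296 = 27.2601; SEM = √27.2601 = 5.221.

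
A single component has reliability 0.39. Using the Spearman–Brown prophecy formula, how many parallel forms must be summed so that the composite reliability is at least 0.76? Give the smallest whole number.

5

k ≥ ρ*(1−ρ₁)/(ρ₁(1−ρ*)) = 0.76·0.61 / (0.39·0.24) = 4.953.
Smallest integer k = 5.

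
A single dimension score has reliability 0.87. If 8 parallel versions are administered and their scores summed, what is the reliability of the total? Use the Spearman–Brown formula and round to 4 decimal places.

ρ_k = kρ / (1 + (k−1)ρ) = 8·0.87 / (1 + 7·0.87) = 6.960 / 7.090 = 0.9817.

0.9817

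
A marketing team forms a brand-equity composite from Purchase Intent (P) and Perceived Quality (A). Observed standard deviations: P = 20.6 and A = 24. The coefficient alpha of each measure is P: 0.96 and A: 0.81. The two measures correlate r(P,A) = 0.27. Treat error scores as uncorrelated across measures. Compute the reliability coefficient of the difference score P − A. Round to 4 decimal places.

0.8276

Var(P−A) = 20.6² + 24² − 2·20.6·24·0.27 = 1000.36 − 266.976 = 733.384.
Under uncorrelated errors the observed covariances equal the true-score covariances, so only the own-variance terms attenuate.
True-score variance = [20.6²·0.96 + 24²·0.81] − 266.976 = 873.946 − 266.976 = 606.97.
Reliability = 606.97 / 733.384 = 0.8276.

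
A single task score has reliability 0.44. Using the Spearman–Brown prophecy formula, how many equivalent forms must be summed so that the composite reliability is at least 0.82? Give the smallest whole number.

6

k ≥ ρ*(1−ρ₁)/(ρ₁(1−ρ*)) = 0.82·0.56 / (0.44·0.18) = 5.798.
Smallest integer k = 6.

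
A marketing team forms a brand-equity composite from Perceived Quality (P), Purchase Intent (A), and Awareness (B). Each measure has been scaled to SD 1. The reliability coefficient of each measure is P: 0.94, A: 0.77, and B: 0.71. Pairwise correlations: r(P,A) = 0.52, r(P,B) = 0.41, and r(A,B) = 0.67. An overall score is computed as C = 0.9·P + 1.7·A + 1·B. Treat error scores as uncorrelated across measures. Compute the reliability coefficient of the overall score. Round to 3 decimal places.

0.892

Var(C) = 0.9² + 1.7² + 1 + 2·[1.53·0.52 + 0.9·0.41 + 1.7·0.67] = 4.7 + 4.6072 = 9.3072.
With uncorrelated errors the cross-covariances are all true-score covariance, so they carry over unchanged; only the diagonal terms shrink to ρᵢσᵢ².
True-score variance = [0.9²·0.94 + 1.7²·0.77 + 0.71] + 4.6072 = 3.6967 + 4.6072 = 8.3039.
Reliability = 8.3039 / 9.3072 = 0.892.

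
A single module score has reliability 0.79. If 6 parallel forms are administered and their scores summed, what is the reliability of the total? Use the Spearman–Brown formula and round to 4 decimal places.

ρ_k = kρ / (1 + (k−1)ρ) = 6·0.79 / (1 + 5·0.79) = 4.740 / 4.950 = 0.9576.

0.9576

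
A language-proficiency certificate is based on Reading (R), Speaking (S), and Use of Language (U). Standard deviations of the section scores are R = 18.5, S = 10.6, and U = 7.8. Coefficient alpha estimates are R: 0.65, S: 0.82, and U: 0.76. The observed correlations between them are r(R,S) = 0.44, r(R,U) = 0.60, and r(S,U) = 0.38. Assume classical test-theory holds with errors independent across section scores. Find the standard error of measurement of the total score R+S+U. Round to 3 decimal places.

12.434

Var(total) = 515.45 + 408.565 = 924.015.
True-score variance = 360.836 + 408.565 = 769.401, so reliability = 0.8327.
Error variance = 924.015 − 769.401 = 154.614; SEM = √154.614 = 12.434.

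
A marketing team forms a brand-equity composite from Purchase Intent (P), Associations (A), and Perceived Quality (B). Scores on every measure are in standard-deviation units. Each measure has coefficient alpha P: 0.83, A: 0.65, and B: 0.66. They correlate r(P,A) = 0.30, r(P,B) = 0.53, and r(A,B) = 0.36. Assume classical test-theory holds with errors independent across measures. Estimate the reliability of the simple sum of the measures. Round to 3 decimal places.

0.840

Var(P+A+B) = 3 + 2·[0.30 + 0.53 + 0.36] = 3 + 2.38 = 5.38.
Under uncorrelated errors the observed covariances equal the true-score covariances, so only the own-variance terms attenuate.
True-score variance = [0.83 + 0.65 + 0.66] + 2.38 = 2.14 + 2.38 = 4.52.
Reliability = 4.52 / 5.38 = 0.840.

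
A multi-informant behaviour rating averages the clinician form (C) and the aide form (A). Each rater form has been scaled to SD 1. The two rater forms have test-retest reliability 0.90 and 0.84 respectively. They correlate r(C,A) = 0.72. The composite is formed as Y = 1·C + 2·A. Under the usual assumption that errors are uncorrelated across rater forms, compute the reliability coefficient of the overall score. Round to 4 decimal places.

Var(Y) = 1 + 2² + 2·[2·0.72] = 5 + 2.88 = 7.88.
Because errors are independent across components, Cov(Tᵢ,Tⱼ) = Cov(Xᵢ,Xⱼ); the off-diagonal part of the true-score variance is the same as above.
True-score variance = [0.90 + 2²·0.84] + 2.88 = 4.26 + 2.88 = 7.14.
Reliability = 7.14 / 7.88 = 0.9061.

0.9061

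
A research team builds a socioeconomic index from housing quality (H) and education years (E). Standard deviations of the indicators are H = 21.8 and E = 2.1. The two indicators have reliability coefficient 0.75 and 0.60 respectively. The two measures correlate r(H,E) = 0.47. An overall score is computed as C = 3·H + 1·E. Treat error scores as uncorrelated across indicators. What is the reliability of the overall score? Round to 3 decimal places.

0.757

Var(C) = 3²·21.8² + 2.1² + 2·[3·21.8·2.1·0.47] = 4281.57 + 129.1 = 4410.67.
Under uncorrelated errors the observed covariances equal the true-score covariances, so only the own-variance terms attenuate.
True-score variance = [3²·21.8²·0.75 + 2.1²·0.60] + 129.1 = 3210.52 + 129.1 = 3339.62.
Reliability = 3339.62 / 4410.67 = 0.757.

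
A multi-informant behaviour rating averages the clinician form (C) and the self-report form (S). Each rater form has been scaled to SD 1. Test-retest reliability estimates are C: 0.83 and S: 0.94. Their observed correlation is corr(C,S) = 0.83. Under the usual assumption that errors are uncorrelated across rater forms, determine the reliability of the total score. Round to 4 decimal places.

Var(C+S) = 2 + 2·[0.83] = 2 + 1.66 = 3.66.
Under uncorrelated errors the observed covariances equal the true-score covariances, so only the own-variance terms attenuate.
True-score variance = [0.83 + 0.94] + 1.66 = 1.77 + 1.66 = 3.43.
Reliability = 3.43 / 3.66 = 0.9372.

0.9372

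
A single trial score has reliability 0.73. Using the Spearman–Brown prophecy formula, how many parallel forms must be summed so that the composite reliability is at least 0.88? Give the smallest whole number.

3

k ≥ ρ*(1−ρ₁)/(ρ₁(1−ρ*)) = 0.88·0.27 / (0.73·0.12) = 2.712.
Smallest integer k = 3.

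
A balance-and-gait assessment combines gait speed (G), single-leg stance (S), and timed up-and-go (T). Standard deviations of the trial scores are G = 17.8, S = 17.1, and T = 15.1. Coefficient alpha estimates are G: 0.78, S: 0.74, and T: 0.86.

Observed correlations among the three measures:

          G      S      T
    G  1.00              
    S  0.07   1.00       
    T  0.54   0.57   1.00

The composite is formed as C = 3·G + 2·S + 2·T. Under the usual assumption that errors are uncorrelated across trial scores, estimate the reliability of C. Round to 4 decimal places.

0.8694

Var(C) = 3²·17.8² + 2²·17.1² + 2²·15.1² + 2·[6·17.8·17.1·0.07 + 6·17.8·15.1·0.54 + 4·17.1·15.1·0.57] = 4933.24 + 3174.81 = 8108.05.
With uncorrelated errors the cross-covariances are all true-score covariance, so they carry over unchanged; only the diagonal terms shrink to ρᵢσᵢ².
True-score variance = [3²·17.8²·0.78 + 2²·17.1²·0.74 + 2²·15.1²·0.86] + 3174.81 = 3874.1 + 3174.81 = 7048.92.
Reliability = 7048.92 / 8108.05 = 0.8694.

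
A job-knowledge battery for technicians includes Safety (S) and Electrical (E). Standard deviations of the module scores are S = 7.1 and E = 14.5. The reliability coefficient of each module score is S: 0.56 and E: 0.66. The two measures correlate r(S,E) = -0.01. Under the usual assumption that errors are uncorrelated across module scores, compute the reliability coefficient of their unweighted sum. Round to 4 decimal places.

Var(S+E) = 7.1² + 14.5² + 2·[7.1·14.5·(-0.01)] = 260.66 − 2.059 = 258.601.
With uncorrelated errors the cross-covariances are all true-score covariance, so they carry over unchanged; only the diagonal terms shrink to ρᵢσᵢ².
True-score variance = [7.1²·0.56 + 14.5²·0.66] − 2.059 = 166.995 − 2.059 = 164.936.
Reliability = 164.936 / 258.601 = 0.6378.

0.6378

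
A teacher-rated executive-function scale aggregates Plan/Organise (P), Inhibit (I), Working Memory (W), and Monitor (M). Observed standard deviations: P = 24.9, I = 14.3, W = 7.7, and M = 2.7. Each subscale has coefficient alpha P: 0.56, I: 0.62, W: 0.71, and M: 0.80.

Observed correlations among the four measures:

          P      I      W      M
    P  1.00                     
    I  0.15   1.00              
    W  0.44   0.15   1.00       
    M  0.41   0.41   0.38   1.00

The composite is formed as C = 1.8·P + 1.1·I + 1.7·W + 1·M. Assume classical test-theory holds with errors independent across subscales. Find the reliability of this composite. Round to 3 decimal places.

0.696

Var(C) = 1.8²·24.9² + 1.1²·14.3² + 1.7²·7.7² + 2.7² + 2·[1.98·24.9·14.3·0.15 + 3.06·24.9·7.7·0.44 + 1.8·24.9·2.7·0.41 + 1.87·14.3·7.7·0.15 + 1.1·14.3·2.7·0.41 + 1.7·7.7·2.7·0.38] = 2434.9 + 950.486 = 3385.39.
With uncorrelated errors the cross-covariances are all true-score covariance, so they carry over unchanged; only the diagonal terms shrink to ρᵢσᵢ².
True-score variance = [1.8²·24.9²·0.56 + 1.1²·14.3²·0.62 + 1.7²·7.7²·0.71 + 2.7²·0.80] + 950.486 = 1405.84 + 950.486 = 2356.33.
Reliability = 2356.33 / 3385.39 = 0.696.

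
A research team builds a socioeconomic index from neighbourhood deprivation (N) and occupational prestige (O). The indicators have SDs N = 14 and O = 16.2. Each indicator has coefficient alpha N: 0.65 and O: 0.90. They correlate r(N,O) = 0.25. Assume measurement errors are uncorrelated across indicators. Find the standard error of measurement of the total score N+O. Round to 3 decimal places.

9.739

Var(total) = 458.44 + 113.4 = 571.84.
True-score variance = 363.596 + 113.4 = 476.996, so reliability = 0.8341.
Error variance = 571.84 − 476.996 = 94.844; SEM = √94.844 = 9.739.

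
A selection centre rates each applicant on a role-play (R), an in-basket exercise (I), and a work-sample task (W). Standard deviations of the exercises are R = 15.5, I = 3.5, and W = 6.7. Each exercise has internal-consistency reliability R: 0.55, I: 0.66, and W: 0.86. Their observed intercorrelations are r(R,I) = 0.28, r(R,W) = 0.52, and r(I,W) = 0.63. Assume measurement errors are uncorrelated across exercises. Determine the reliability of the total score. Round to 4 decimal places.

Var(R+I+W) = 15.5² + 3.5² + 6.7² + 2·[15.5·3.5·0.28 + 15.5·6.7·0.52 + 3.5·6.7·0.63] = 297.39 + 167.931 = 465.321.
Under uncorrelated errors the observed covariances equal the true-score covariances, so only the own-variance terms attenuate.
True-score variance = [15.5²·0.55 + 3.5²·0.66 + 6.7²·0.86] + 167.931 = 178.828 + 167.931 = 346.759.
Reliability = 346.759 / 465.321 = 0.7452.

0.7452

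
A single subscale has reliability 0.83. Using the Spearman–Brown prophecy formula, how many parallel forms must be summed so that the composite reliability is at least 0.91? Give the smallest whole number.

k ≥ ρ*(1−ρ₁)/(ρ₁(1−ρ*)) = 0.91·0.17 / (0.83·0.09) = 2.071.
Smallest integer k = 3.

3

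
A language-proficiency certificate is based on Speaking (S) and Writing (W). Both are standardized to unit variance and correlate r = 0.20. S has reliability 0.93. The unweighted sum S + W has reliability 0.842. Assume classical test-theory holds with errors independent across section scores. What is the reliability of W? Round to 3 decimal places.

0.691

Var(S+W) = 2 + 2·0.20 = 2.400.
True-score variance = ρ_S + ρ_W + 2·0.20, so 0.842 = (0.93 + ρ_W + 0.40) / 2.400.
ρ_W = 0.842·2.400 − 0.93 − 0.40 = 0.691.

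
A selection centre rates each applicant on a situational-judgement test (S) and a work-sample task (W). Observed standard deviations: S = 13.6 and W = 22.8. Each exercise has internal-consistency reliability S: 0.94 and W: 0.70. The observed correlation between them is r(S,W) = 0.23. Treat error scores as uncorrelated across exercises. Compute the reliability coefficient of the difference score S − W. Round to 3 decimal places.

0.703

Var(S−W) = 13.6² + 22.8² − 2·13.6·22.8·0.23 = 704.8 − 142.637 = 562.163.
Under uncorrelated errors the observed covariances equal the true-score covariances, so only the own-variance terms attenuate.
True-score variance = [13.6²·0.94 + 22.8²·0.70] − 142.637 = 537.75 − 142.637 = 395.114.
Reliability = 395.114 / 562.163 = 0.703.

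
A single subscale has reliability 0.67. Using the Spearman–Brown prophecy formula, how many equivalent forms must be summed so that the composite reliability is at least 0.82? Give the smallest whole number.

k ≥ ρ*(1−ρ₁)/(ρ₁(1−ρ*)) = 0.82·0.33 / (0.67·0.18) = 2.244.
Smallest integer k = 3.

3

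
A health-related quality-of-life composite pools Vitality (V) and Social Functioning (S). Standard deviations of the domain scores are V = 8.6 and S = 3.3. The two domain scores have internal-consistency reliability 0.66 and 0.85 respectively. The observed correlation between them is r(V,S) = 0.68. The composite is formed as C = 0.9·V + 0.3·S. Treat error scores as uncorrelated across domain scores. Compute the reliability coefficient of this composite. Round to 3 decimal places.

Var(C) = 0.9²·8.6² + 0.3²·3.3² + 2·[0.27·8.6·3.3·0.68] = 60.8877 + 10.4211 = 71.3088.
Under uncorrelated errors the observed covariances equal the true-score covariances, so only the own-variance terms attenuate.
True-score variance = [0.9²·8.6²·0.66 + 0.3²·3.3²·0.85] + 10.4211 = 40.3721 + 10.4211 = 50.7932.
Reliability = 50.7932 / 71.3088 = 0.712.

0.712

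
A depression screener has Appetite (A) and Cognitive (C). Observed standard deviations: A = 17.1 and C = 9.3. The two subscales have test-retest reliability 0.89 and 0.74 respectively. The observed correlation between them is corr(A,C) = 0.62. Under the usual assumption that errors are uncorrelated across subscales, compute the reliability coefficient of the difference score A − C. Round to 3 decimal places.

Var(A−C) = 17.1² + 9.3² − 2·17.1·9.3·0.62 = 378.9 − 197.197 = 181.703.
Because errors are independent across components, Cov(Tᵢ,Tⱼ) = Cov(Xᵢ,Xⱼ); the off-diagonal part of the true-score variance is the same as above.
True-score variance = [17.1²·0.89 + 9.3²·0.74] − 197.197 = 324.248 − 197.197 = 127.05.
Reliability = 127.05 / 181.703 = 0.699.

0.699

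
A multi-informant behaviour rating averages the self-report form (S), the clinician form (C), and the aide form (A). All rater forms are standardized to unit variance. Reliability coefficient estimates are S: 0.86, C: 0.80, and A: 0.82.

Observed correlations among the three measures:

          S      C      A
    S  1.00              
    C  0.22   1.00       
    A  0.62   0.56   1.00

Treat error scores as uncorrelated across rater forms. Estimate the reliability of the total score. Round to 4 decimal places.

Var(S+C+A) = 3 + 2·[0.22 + 0.62 + 0.56] = 3 + 2.8 = 5.8.
Under uncorrelated errors the observed covariances equal the true-score covariances, so only the own-variance terms attenuate.
True-score variance = [0.86 + 0.80 + 0.82] + 2.8 = 2.48 + 2.8 = 5.28.
Reliability = 5.28 / 5.8 = 0.9103.

0.9103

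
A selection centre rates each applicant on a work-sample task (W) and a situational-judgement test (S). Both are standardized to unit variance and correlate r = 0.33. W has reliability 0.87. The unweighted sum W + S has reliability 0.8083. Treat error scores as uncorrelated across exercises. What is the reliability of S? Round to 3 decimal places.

0.620

Var(W+S) = 2 + 2·0.33 = 2.660.
True-score variance = ρ_W + ρ_S + 2·0.33, so 0.8083 = (0.87 + ρ_S + 0.66) / 2.660.
ρ_S = 0.8083·2.660 − 0.87 − 0.66 = 0.620.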